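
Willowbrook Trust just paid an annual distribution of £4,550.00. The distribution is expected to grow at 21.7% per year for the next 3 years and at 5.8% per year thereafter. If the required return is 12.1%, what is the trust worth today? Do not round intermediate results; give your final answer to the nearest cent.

£113895.55

D_1 = 5537.35000
D_2 = 6738.95495
D_3 = 8201.30817
Terminal value at year 3: TV = D_3×(1+g_2)/(r−g_2) = 8676.98405/0.063 = 137729.90553
P_0 = D_1/(1+r)^1 + D_2/(1+r)^2 + D_3/(1+r)^3 + TV/(1+r)^3
    = 4939.65210 + 5362.67315 + 5821.92081 + 97771.30497 = 113895.55102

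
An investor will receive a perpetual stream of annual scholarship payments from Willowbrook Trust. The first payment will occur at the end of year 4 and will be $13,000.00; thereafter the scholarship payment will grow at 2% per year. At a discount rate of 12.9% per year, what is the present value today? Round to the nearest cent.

Value at end of year 3: C₁ / (r − g) = $13,000.00 / (0.129 − 0.02) = $119,266.0550
Discount to today: PV = $119,266.0550 / (1 + 0.129)^3 = $119,266.0550 / 1.439070 = $82,877.19

$82877.19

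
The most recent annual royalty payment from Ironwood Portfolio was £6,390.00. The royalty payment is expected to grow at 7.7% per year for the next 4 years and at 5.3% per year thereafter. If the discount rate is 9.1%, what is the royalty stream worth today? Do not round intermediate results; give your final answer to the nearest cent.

£192905.34

D_1 = 6882.03000
D_2 = 7411.94631
D_3 = 7982.66618
D_4 = 8597.33147
Terminal value at year 4: TV = D_4×(1+g_2)/(r−g_2) = 9052.99004/0.038 = 238236.57998
P_0 = D_1/(1+r)^1 + D_2/(1+r)^2 + D_3/(1+r)^3 + D_4/(1+r)^4 + TV/(1+r)^4
    = 6308.00183 + 6227.05589 + 6147.14866 + 6068.26683 + 168154.86766 = 192905.34087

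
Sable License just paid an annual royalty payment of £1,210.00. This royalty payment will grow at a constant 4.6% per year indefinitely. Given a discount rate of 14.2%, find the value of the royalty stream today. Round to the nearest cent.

£13183.96

D₁ = D₀ × (1 + g) = £1,210.00 × 1.046 = £1,265.6600
Growing perpetuity: P = D₁ / (r − g) = £1,265.6600 / (0.142 − 0.046) = £13,183.96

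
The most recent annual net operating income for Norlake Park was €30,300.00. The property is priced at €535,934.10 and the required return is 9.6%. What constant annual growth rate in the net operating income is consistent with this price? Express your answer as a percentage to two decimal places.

P = D₀(1+g)/(r−g) ⇒ P(r−g) = D₀(1+g) ⇒ g(P+D₀) = P·r − D₀
g = (P·r − D₀)/(P + D₀) = (€535,934.10×0.096 − €30,300.00) / (€535,934.10 + €30,300.00) = 0.037351

3.74%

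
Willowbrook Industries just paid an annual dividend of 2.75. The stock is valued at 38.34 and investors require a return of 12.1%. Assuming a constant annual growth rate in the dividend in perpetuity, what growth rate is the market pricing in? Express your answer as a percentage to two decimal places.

P = D₀(1+g)/(r−g) ⇒ P(r−g) = D₀(1+g) ⇒ g(P+D₀) = P·r − D₀
g = (P·r − D₀)/(P + D₀) = (38.34×0.121 − 2.75) / (38.34 + 2.75) = 0.045976

4.60%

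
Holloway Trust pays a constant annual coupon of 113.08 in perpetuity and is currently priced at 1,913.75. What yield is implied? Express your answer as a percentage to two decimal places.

5.91%

P = C/r ⇒ r = C/P = 113.08/1,913.75 = 0.059088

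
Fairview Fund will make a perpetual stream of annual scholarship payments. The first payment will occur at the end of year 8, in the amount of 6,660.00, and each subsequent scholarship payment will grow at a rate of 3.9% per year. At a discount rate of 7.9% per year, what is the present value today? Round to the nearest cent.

97783.17

Value at end of year 7: C₁ / (r − g) = 6,660.00 / (0.079 − 0.039) = 166,500.0000
Discount to today: PV = 166,500.0000 / (1 + 0.079)^7 = 166,500.0000 / 1.702747 = 97,783.17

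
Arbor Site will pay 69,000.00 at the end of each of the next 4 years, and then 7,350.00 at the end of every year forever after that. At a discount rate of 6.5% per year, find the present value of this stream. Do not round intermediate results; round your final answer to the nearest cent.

324277.41

PV of 4-year annuity: 69,000.00 × [1 − (1+0.065)^−4] / 0.065 = 236380.10351
Perpetuity value at year 4: 7,350.00 / 0.065 = 113076.92308
PV of perpetuity: 113076.92308 / (1+0.065)^4 = 87897.30336
Total PV = 236380.10351 + 87897.30336 = 324277.40687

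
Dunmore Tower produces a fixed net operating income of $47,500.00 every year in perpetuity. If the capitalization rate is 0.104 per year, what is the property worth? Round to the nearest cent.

Level perpetuity: PV = C / r = $47,500.00 / 0.104 = $456,730.77

$456730.77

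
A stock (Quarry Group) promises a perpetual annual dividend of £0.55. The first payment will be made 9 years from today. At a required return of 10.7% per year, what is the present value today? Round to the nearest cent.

£2.28

Value at end of year 8: C / r = £0.55 / 0.107 = £5.1402
Discount to today: PV = £5.1402 / (1 + 0.107)^8 = £5.1402 / 2.255179 = £2.28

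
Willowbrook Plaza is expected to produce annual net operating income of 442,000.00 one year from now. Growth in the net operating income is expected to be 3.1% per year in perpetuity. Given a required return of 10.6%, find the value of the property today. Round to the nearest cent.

Growing perpetuity: P = D₁ / (r − g) = 442,000.0000 / (0.106 − 0.031) = 5,893,333.33

5893333.33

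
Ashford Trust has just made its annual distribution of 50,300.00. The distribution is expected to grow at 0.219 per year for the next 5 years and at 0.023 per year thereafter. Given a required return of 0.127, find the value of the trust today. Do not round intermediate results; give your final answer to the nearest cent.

1052722.43

D_1 = 61315.70000
D_2 = 74743.83830
D_3 = 91112.73889
D_4 = 111066.42870
D_5 = 135389.97659
Terminal value at year 5: TV = D_5×(1+g_2)/(r−g_2) = 138503.94605/0.104 = 1331768.71204
P_0 = D_1/(1+r)^1 + D_2/(1+r)^2 + D_3/(1+r)^3 + D_4/(1+r)^4 + D_5/(1+r)^5 + TV/(1+r)^5
    = 54406.12245 + 58847.43857 + 63651.31110 + 68847.33650 + 74467.52723 + 732502.69578 = 1052722.43163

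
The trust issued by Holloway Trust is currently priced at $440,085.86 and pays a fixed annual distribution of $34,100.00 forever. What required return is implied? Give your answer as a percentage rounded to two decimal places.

P = C/r ⇒ r = C/P = $34,100.00/$440,085.86 = 0.077485

7.75%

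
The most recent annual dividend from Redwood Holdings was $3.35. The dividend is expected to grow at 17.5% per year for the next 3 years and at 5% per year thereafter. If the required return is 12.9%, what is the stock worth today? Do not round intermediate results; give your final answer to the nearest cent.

$61.08

D_1 = 3.93625
D_2 = 4.62509
D_3 = 5.43449
Terminal value at year 3: TV = D_3×(1+g_2)/(r−g_2) = 5.70621/0.079 = 72.23050
P_0 = D_1/(1+r)^1 + D_2/(1+r)^2 + D_3/(1+r)^3 + TV/(1+r)^3
    = 3.48649 + 3.62855 + 3.77639 + 50.19250 = 61.08392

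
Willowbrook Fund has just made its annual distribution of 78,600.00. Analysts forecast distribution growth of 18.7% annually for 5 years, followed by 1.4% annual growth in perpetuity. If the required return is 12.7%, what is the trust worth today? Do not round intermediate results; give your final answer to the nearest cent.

1374552.82

D_1 = 93298.20000
D_2 = 110744.96340
D_3 = 131454.27156
D_4 = 156036.22034
D_5 = 185214.99354
Terminal value at year 5: TV = D_5×(1+g_2)/(r−g_2) = 187808.00345/0.113 = 1662017.72964
P_0 = D_1/(1+r)^1 + D_2/(1+r)^2 + D_3/(1+r)^3 + D_4/(1+r)^4 + D_5/(1+r)^5 + TV/(1+r)^5
    = 82784.56078 + 87191.90208 + 91833.88445 + 96722.99986 + 101872.40535 + 914147.07102 = 1374552.82354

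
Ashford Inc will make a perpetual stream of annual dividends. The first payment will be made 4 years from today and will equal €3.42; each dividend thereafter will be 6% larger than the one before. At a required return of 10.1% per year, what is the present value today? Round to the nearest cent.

Value at end of year 3: C₁ / (r − g) = €3.42 / (0.101 − 0.06) = €83.4146
Discount to today: PV = €83.4146 / (1 + 0.101)^3 = €83.4146 / 1.334633 = €62.50

€62.50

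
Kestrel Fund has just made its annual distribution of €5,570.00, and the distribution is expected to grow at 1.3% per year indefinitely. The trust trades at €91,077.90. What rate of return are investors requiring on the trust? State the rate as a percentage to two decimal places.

7.50%

D₁ = €5,570.00 × 1.013 = €5,642.4100
P = D₁/(r − g) ⇒ r = D₁/P + g = €5,642.4100/€91,077.90 + 0.013 = 0.061951 + 0.013 = 0.074951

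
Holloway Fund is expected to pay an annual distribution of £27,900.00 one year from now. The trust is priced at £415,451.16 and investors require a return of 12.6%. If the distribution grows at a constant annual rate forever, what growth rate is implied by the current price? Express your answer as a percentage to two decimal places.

5.88%

P = D₁/(r−g) ⇒ g = r − D₁/P = 0.126 − £27,900.00/£415,451.16 = 0.058844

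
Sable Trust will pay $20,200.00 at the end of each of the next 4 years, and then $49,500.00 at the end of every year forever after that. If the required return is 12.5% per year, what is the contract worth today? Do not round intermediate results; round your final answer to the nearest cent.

$307934.77

PV of 4-year annuity: $20,200.00 × [1 − (1+0.125)^−4] / 0.125 = 60713.91556
Perpetuity value at year 4: $49,500.00 / 0.125 = 396000.00000
PV of perpetuity: 396000.00000 / (1+0.125)^4 = 247220.85048
Total PV = 60713.91556 + 247220.85048 = 307934.76604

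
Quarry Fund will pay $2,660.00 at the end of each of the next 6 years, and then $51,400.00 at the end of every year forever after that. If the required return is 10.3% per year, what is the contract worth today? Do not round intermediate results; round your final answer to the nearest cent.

$288607.01

PV of 6-year annuity: $2,660.00 × [1 − (1+0.103)^−6] / 0.103 = 11483.84971
Perpetuity value at year 6: $51,400.00 / 0.103 = 499029.12621
PV of perpetuity: 499029.12621 / (1+0.103)^6 = 277123.15814
Total PV = 11483.84971 + 277123.15814 = 288607.00785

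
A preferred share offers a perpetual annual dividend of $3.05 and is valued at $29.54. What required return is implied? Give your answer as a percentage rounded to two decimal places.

10.32%

P = C/r ⇒ r = C/P = $3.05/$29.54 = 0.103250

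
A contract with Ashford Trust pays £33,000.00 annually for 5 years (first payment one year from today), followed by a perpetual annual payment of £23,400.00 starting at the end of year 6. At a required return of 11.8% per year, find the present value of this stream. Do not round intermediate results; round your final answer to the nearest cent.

£233083.08

PV of 5-year annuity: £33,000.00 × [1 − (1+0.118)^−5] / 0.118 = 119549.37368
Perpetuity value at year 5: £23,400.00 / 0.118 = 198305.08475
PV of perpetuity: 198305.08475 / (1+0.118)^5 = 113533.71068
Total PV = 119549.37368 + 113533.71068 = 233083.08436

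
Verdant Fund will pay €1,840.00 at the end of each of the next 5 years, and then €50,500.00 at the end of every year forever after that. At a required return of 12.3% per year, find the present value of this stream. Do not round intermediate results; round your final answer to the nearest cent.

€236456.53

PV of 5-year annuity: €1,840.00 × [1 − (1+0.123)^−5] / 0.123 = 6583.78813
Perpetuity value at year 5: €50,500.00 / 0.123 = 410569.10569
PV of perpetuity: 410569.10569 / (1+0.123)^5 = 229872.74682
Total PV = 6583.78813 + 229872.74682 = 236456.53494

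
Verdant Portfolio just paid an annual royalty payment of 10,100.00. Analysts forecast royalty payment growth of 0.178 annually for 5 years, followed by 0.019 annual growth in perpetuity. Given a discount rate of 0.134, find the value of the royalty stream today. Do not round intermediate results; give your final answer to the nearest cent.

164949.13

D_1 = 11897.80000
D_2 = 14015.60840
D_3 = 16510.38670
D_4 = 19449.23553
D_5 = 22911.19945
Terminal value at year 5: TV = D_5×(1+g_2)/(r−g_2) = 23346.51224/0.115 = 203013.14992
P_0 = D_1/(1+r)^1 + D_2/(1+r)^2 + D_3/(1+r)^3 + D_4/(1+r)^4 + D_5/(1+r)^5 + TV/(1+r)^5
    = 10491.88713 + 10898.97975 + 11321.86785 + 11761.16431 + 12217.50578 + 108257.72515 = 164949.12997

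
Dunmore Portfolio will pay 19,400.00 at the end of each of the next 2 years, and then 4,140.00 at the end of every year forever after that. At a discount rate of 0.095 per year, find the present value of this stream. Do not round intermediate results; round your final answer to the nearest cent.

PV of 2-year annuity: 19,400.00 × [1 − (1+0.095)^−2] / 0.095 = 33896.70774
Perpetuity value at year 2: 4,140.00 / 0.095 = 43578.94737
PV of perpetuity: 43578.94737 / (1+0.095)^2 = 36345.32005
Total PV = 33896.70774 + 36345.32005 = 70242.02779

70242.03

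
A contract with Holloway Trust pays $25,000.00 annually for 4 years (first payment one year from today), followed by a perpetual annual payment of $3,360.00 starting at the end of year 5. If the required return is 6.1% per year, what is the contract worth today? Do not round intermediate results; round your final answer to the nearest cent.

$129895.47

PV of 4-year annuity: $25,000.00 × [1 − (1+0.061)^−4] / 0.061 = 86429.64472
Perpetuity value at year 4: $3,360.00 / 0.061 = 55081.96721
PV of perpetuity: 55081.96721 / (1+0.061)^4 = 43465.82296
Total PV = 86429.64472 + 43465.82296 = 129895.46769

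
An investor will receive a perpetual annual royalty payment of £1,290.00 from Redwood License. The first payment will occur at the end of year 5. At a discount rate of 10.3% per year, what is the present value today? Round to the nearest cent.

£8461.56

Value at end of year 4: C / r = £1,290.00 / 0.103 = £12,524.2718
Discount to today: PV = £12,524.2718 / (1 + 0.103)^4 = £12,524.2718 / 1.480137 = £8,461.56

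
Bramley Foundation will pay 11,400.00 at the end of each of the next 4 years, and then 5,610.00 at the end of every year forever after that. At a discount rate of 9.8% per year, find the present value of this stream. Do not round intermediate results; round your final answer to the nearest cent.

75678.16

PV of 4-year annuity: 11,400.00 × [1 − (1+0.098)^−4] / 0.098 = 36293.47189
Perpetuity value at year 4: 5,610.00 / 0.098 = 57244.89796
PV of perpetuity: 57244.89796 / (1+0.098)^4 = 39384.68942
Total PV = 36293.47189 + 39384.68942 = 75678.16131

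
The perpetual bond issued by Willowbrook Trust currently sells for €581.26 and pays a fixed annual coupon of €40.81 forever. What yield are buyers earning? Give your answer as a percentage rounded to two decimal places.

7.02%

P = C/r ⇒ r = C/P = €40.81/€581.26 = 0.070210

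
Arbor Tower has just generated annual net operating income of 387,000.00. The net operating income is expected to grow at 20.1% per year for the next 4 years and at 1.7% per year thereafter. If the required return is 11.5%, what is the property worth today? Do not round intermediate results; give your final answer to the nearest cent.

7276447.03

D_1 = 464787.00000
D_2 = 558209.18700
D_3 = 670409.23359
D_4 = 805161.48954
Terminal value at year 4: TV = D_4×(1+g_2)/(r−g_2) = 818849.23486/0.098 = 8355604.43735
P_0 = D_1/(1+r)^1 + D_2/(1+r)^2 + D_3/(1+r)^3 + D_4/(1+r)^4 + TV/(1+r)^4
    = 416849.32735 + 449000.93467 + 483632.39689 + 520934.98535 + 5406029.38880 = 7276447.03306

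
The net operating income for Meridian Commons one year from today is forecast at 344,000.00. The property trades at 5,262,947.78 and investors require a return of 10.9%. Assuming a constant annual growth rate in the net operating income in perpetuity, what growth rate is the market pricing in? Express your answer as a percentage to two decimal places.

4.36%

P = D₁/(r−g) ⇒ g = r − D₁/P = 0.109 − 344,000.00/5,262,947.78 = 0.043637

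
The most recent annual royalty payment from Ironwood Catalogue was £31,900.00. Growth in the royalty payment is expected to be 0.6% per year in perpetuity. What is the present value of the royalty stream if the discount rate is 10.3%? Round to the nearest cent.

£330839.18

D₁ = D₀ × (1 + g) = £31,900.00 × 1.006 = £32,091.4000
Growing perpetuity: P = D₁ / (r − g) = £32,091.4000 / (0.103 − 0.006) = £330,839.18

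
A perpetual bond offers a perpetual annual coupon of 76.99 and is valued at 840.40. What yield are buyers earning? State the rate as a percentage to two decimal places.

9.16%

P = C/r ⇒ r = C/P = 76.99/840.40 = 0.091611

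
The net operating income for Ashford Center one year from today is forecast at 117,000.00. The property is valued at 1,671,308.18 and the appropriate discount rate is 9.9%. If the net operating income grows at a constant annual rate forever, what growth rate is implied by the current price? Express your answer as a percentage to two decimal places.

2.90%

P = D₁/(r−g) ⇒ g = r − D₁/P = 0.099 − 117,000.00/1,671,308.18 = 0.028995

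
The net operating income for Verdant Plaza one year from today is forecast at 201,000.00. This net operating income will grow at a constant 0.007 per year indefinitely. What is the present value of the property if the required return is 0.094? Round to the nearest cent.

Growing perpetuity: P = D₁ / (r − g) = 201,000.0000 / (0.094 − 0.007) = 2,310,344.83

2310344.83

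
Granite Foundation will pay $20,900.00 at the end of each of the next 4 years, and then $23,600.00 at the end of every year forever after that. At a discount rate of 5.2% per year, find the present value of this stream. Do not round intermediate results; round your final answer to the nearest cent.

PV of 4-year annuity: $20,900.00 × [1 − (1+0.052)^−4] / 0.052 = 73767.35355
Perpetuity value at year 4: $23,600.00 / 0.052 = 453846.15385
PV of perpetuity: 453846.15385 / (1+0.052)^4 = 370549.04649
Total PV = 73767.35355 + 370549.04649 = 444316.40004

$444316.40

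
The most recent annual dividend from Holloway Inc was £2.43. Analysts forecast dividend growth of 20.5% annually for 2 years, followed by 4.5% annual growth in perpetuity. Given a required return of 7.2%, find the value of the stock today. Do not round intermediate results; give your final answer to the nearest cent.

D_1 = 2.92815
D_2 = 3.52842
Terminal value at year 2: TV = D_2×(1+g_2)/(r−g_2) = 3.68720/0.027 = 136.56295
P_0 = D_1/(1+r)^1 + D_2/(1+r)^2 + TV/(1+r)^2
    = 2.73148 + 3.07037 + 118.83471 = 124.63657

£124.64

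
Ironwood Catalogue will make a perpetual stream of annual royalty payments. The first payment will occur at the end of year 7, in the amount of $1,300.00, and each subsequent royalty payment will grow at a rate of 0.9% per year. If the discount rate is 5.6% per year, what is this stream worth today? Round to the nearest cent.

Value at end of year 6: C₁ / (r − g) = $1,300.00 / (0.056 − 0.009) = $27,659.5745
Discount to today: PV = $27,659.5745 / (1 + 0.056)^6 = $27,659.5745 / 1.386703 = $19,946.28

$19946.28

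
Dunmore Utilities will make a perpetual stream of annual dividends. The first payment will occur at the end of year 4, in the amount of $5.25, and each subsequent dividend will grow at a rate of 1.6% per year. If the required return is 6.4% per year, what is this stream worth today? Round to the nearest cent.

Value at end of year 3: C₁ / (r − g) = $5.25 / (0.064 − 0.016) = $109.3750
Discount to today: PV = $109.3750 / (1 + 0.064)^3 = $109.3750 / 1.204550 = $90.80

$90.80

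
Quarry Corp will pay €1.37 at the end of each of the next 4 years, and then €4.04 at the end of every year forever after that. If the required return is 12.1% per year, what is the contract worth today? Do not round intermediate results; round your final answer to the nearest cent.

€25.30

PV of 4-year annuity: €1.37 × [1 − (1+0.121)^−4] / 0.121 = 4.15242
Perpetuity value at year 4: €4.04 / 0.121 = 33.38843
PV of perpetuity: 33.38843 / (1+0.121)^4 = 21.14334
Total PV = 4.15242 + 21.14334 = 25.29576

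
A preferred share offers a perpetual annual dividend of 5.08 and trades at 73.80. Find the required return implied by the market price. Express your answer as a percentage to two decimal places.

P = C/r ⇒ r = C/P = 5.08/73.80 = 0.068835

6.88%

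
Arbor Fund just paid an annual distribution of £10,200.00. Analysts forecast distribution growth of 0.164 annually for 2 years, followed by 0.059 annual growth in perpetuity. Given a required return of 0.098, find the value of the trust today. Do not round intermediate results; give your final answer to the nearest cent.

£333543.00

D_1 = 11872.80000
D_2 = 13819.93920
Terminal value at year 2: TV = D_2×(1+g_2)/(r−g_2) = 14635.31561/0.039 = 375264.50289
P_0 = D_1/(1+r)^1 + D_2/(1+r)^2 + TV/(1+r)^2
    = 10813.11475 + 11463.08340 + 311266.80311 = 333543.00126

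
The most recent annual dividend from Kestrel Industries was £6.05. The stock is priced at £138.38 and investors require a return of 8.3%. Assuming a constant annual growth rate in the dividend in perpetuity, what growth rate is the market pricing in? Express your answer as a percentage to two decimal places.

P = D₀(1+g)/(r−g) ⇒ P(r−g) = D₀(1+g) ⇒ g(P+D₀) = P·r − D₀
g = (P·r − D₀)/(P + D₀) = (£138.38×0.083 − £6.05) / (£138.38 + £6.05) = 0.037634

3.76%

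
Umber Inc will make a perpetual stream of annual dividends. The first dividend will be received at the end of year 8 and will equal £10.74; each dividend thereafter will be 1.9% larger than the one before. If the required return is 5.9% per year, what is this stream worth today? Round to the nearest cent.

Value at end of year 7: C₁ / (r − g) = £10.74 / (0.059 − 0.019) = £268.5000
Discount to today: PV = £268.5000 / (1 + 0.059)^7 = £268.5000 / 1.493729 = £179.75

£179.75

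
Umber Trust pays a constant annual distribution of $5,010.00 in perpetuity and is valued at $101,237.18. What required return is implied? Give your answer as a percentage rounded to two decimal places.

P = C/r ⇒ r = C/P = $5,010.00/$101,237.18 = 0.049488

4.95%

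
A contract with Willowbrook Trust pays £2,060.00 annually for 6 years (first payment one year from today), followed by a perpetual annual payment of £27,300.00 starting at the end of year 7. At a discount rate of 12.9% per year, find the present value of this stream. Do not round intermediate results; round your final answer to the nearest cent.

£110448.14

PV of 6-year annuity: £2,060.00 × [1 − (1+0.129)^−6] / 0.129 = 8257.93622
Perpetuity value at year 6: £27,300.00 / 0.129 = 211627.90698
PV of perpetuity: 211627.90698 / (1+0.129)^6 = 102190.20849
Total PV = 8257.93622 + 102190.20849 = 110448.14471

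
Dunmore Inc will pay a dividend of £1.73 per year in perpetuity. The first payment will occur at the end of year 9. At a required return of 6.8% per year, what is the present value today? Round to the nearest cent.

£15.03

Value at end of year 8: C / r = £1.73 / 0.068 = £25.4412
Discount to today: PV = £25.4412 / (1 + 0.068)^8 = £25.4412 / 1.692661 = £15.03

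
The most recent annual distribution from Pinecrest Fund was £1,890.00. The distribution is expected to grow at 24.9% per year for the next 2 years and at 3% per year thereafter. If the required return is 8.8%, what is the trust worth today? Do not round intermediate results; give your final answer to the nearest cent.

£48892.58

D_1 = 2360.61000
D_2 = 2948.40189
Terminal value at year 2: TV = D_2×(1+g_2)/(r−g_2) = 3036.85395/0.058 = 52359.55081
P_0 = D_1/(1+r)^1 + D_2/(1+r)^2 + TV/(1+r)^2
    = 2169.67831 + 2490.74284 + 44232.15730 = 48892.57844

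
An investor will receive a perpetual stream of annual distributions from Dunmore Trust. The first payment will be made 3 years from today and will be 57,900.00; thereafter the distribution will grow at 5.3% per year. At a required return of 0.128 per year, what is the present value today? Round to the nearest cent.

Value at end of year 2: C₁ / (r − g) = 57,900.00 / (0.128 − 0.053) = 772,000.0000
Discount to today: PV = 772,000.0000 / (1 + 0.128)^2 = 772,000.0000 / 1.272384 = 606,735.07

606735.07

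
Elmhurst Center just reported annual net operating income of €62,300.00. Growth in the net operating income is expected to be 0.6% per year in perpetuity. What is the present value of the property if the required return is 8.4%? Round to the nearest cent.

€803510.26

D₁ = D₀ × (1 + g) = €62,300.00 × 1.006 = €62,673.8000
Growing perpetuity: P = D₁ / (r − g) = €62,673.8000 / (0.084 − 0.006) = €803,510.26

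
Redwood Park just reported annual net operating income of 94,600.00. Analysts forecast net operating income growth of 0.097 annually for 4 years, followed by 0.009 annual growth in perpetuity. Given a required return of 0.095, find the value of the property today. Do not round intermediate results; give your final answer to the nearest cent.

1498162.11

D_1 = 103776.20000
D_2 = 113842.49140
D_3 = 124885.21307
D_4 = 136999.07873
Terminal value at year 4: TV = D_4×(1+g_2)/(r−g_2) = 138232.07044/0.086 = 1607349.65630
P_0 = D_1/(1+r)^1 + D_2/(1+r)^2 + D_3/(1+r)^3 + D_4/(1+r)^4 + TV/(1+r)^4
    = 94772.78539 + 94945.88637 + 95119.30351 + 95293.03740 + 1118031.10156 = 1498162.11422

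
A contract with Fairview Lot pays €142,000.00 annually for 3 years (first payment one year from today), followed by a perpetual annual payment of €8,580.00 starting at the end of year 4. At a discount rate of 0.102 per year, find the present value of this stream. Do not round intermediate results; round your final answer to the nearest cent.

€414748.66

PV of 3-year annuity: €142,000.00 × [1 − (1+0.102)^−3] / 0.102 = 351893.29442
Perpetuity value at year 3: €8,580.00 / 0.102 = 84117.64706
PV of perpetuity: 84117.64706 / (1+0.102)^3 = 62855.36209
Total PV = 351893.29442 + 62855.36209 = 414748.65651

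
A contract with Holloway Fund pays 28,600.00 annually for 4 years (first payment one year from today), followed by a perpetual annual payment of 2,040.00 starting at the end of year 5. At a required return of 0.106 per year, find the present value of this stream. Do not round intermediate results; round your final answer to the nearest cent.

102354.94

PV of 4-year annuity: 28,600.00 × [1 − (1+0.106)^−4] / 0.106 = 89493.08067
Perpetuity value at year 4: 2,040.00 / 0.106 = 19245.28302
PV of perpetuity: 19245.28302 / (1+0.106)^4 = 12861.86048
Total PV = 89493.08067 + 12861.86048 = 102354.94115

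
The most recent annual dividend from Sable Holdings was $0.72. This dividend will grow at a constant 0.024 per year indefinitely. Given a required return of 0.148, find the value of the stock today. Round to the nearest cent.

$5.95

D₁ = D₀ × (1 + g) = $0.72 × 1.024 = $0.7373
Growing perpetuity: P = D₁ / (r − g) = $0.7373 / (0.148 − 0.024) = $5.95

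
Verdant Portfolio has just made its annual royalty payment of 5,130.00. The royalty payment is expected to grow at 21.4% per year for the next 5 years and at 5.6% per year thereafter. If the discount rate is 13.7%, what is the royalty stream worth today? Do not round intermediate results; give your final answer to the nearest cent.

D_1 = 6227.82000
D_2 = 7560.57348
D_3 = 9178.53620
D_4 = 11142.74295
D_5 = 13527.28994
Terminal value at year 5: TV = D_5×(1+g_2)/(r−g_2) = 14284.81818/0.081 = 176355.78002
P_0 = D_1/(1+r)^1 + D_2/(1+r)^2 + D_3/(1+r)^3 + D_4/(1+r)^4 + D_5/(1+r)^5 + TV/(1+r)^5
    = 5477.41425 + 5848.35611 + 6244.41892 + 6667.30394 + 7118.82760 + 92808.41904 = 124164.73986

124164.74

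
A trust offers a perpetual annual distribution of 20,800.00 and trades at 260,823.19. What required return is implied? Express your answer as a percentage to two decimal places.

7.97%

P = C/r ⇒ r = C/P = 20,800.00/260,823.19 = 0.079748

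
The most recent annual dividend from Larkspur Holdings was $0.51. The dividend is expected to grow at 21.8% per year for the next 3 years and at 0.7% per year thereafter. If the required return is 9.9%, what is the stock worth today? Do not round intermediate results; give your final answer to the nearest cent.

D_1 = 0.62118
D_2 = 0.75660
D_3 = 0.92154
Terminal value at year 3: TV = D_3×(1+g_2)/(r−g_2) = 0.92799/0.092 = 10.08681
P_0 = D_1/(1+r)^1 + D_2/(1+r)^2 + D_3/(1+r)^3 + TV/(1+r)^3
    = 0.56522 + 0.62643 + 0.69425 + 7.59907 = 9.48498

$9.48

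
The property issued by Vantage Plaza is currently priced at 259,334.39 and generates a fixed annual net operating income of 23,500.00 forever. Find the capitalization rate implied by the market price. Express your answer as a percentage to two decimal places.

9.06%

P = C/r ⇒ r = C/P = 23,500.00/259,334.39 = 0.090617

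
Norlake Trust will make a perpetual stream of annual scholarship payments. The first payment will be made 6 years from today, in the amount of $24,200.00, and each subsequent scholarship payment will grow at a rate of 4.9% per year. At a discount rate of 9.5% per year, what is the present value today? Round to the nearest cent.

$334184.99

Value at end of year 5: C₁ / (r − g) = $24,200.00 / (0.095 − 0.049) = $526,086.9565
Discount to today: PV = $526,086.9565 / (1 + 0.095)^5 = $526,086.9565 / 1.574239 = $334,184.99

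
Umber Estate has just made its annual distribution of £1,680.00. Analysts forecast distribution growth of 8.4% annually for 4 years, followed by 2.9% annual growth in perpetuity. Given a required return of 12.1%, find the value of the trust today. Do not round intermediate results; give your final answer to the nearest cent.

D_1 = 1821.12000
D_2 = 1974.09408
D_3 = 2139.91798
D_4 = 2319.67109
Terminal value at year 4: TV = D_4×(1+g_2)/(r−g_2) = 2386.94155/0.092 = 25945.01690
P_0 = D_1/(1+r)^1 + D_2/(1+r)^2 + D_3/(1+r)^3 + D_4/(1+r)^4 + TV/(1+r)^4
    = 1624.54951 + 1570.92923 + 1519.07876 + 1468.93967 + 16429.77090 = 22613.26807

£22613.27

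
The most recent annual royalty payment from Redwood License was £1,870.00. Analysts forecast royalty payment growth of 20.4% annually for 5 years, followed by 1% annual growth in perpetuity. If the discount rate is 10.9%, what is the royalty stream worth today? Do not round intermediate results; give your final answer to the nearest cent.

D_1 = 2251.48000
D_2 = 2710.78192
D_3 = 3263.78143
D_4 = 3929.59284
D_5 = 4731.22978
Terminal value at year 5: TV = D_5×(1+g_2)/(r−g_2) = 4778.54208/0.099 = 48268.10184
P_0 = D_1/(1+r)^1 + D_2/(1+r)^2 + D_3/(1+r)^3 + D_4/(1+r)^4 + D_5/(1+r)^5 + TV/(1+r)^5
    = 2030.18936 + 2204.10098 + 2392.91035 + 2597.89366 + 2820.43640 + 28774.14909 = 40819.67984

£40819.68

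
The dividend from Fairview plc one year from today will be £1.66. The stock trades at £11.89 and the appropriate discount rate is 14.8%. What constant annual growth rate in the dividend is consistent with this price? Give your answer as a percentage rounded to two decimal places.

P = D₁/(r−g) ⇒ g = r − D₁/P = 0.148 − £1.66/£11.89 = 0.008387

0.84%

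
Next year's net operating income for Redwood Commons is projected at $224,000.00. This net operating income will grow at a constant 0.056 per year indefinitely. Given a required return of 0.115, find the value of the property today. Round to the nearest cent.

Growing perpetuity: P = D₁ / (r − g) = $224,000.0000 / (0.115 − 0.056) = $3,796,610.17

$3796610.17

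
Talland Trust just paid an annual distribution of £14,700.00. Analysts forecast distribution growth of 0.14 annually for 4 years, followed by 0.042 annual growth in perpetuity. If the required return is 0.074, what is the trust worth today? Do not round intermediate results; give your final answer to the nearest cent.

£676033.33

D_1 = 16758.00000
D_2 = 19104.12000
D_3 = 21778.69680
D_4 = 24827.71435
Terminal value at year 4: TV = D_4×(1+g_2)/(r−g_2) = 25870.47835/0.032 = 808452.44859
P_0 = D_1/(1+r)^1 + D_2/(1+r)^2 + D_3/(1+r)^3 + D_4/(1+r)^4 + TV/(1+r)^4
    = 15603.35196 + 16562.21716 + 17580.00704 + 18660.34267 + 607627.40815 = 676033.32698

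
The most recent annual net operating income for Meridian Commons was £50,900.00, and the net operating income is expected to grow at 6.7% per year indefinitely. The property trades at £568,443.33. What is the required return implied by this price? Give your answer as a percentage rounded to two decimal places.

16.25%

D₁ = £50,900.00 × 1.067 = £54,310.3000
P = D₁/(r − g) ⇒ r = D₁/P + g = £54,310.3000/£568,443.33 + 0.067 = 0.095542 + 0.067 = 0.162542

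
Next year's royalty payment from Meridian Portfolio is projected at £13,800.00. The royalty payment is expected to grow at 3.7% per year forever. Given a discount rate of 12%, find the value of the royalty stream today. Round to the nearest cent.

£166265.06

Growing perpetuity: P = D₁ / (r − g) = £13,800.0000 / (0.12 − 0.037) = £166,265.06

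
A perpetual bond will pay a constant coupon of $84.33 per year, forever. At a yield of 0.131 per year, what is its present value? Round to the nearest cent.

Level perpetuity: PV = C / r = $84.33 / 0.131 = $643.74

$643.74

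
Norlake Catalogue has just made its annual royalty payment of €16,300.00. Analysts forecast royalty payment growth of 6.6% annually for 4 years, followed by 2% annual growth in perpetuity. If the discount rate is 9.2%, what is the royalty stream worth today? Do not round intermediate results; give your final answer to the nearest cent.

€271108.00

D_1 = 17375.80000
D_2 = 18522.60280
D_3 = 19745.09458
D_4 = 21048.27083
Terminal value at year 4: TV = D_4×(1+g_2)/(r−g_2) = 21469.23624/0.072 = 298183.83672
P_0 = D_1/(1+r)^1 + D_2/(1+r)^2 + D_3/(1+r)^3 + D_4/(1+r)^4 + TV/(1+r)^4
    = 15911.90476 + 15533.04989 + 15163.21537 + 14802.18643 + 209697.64107 = 271107.99751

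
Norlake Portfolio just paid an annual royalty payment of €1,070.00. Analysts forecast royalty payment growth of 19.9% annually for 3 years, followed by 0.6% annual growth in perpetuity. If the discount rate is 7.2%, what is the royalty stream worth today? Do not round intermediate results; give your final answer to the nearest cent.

D_1 = 1282.93000
D_2 = 1538.23307
D_3 = 1844.34145
Terminal value at year 3: TV = D_3×(1+g_2)/(r−g_2) = 1855.40750/0.066 = 28112.23484
P_0 = D_1/(1+r)^1 + D_2/(1+r)^2 + D_3/(1+r)^3 + TV/(1+r)^3
    = 1196.76306 + 1338.54376 + 1497.12124 + 22819.75703 = 26852.18509

€26852.19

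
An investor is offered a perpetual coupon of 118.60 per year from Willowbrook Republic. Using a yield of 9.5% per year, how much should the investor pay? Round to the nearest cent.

1248.42

Level perpetuity: PV = C / r = 118.60 / 0.095 = 1,248.42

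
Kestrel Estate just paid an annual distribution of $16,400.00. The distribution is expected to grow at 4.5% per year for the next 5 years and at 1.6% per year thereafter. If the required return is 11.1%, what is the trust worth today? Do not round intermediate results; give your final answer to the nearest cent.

$197622.70

D_1 = 17138.00000
D_2 = 17909.21000
D_3 = 18715.12445
D_4 = 19557.30505
D_5 = 20437.38378
Terminal value at year 5: TV = D_5×(1+g_2)/(r−g_2) = 20764.38192/0.095 = 218572.44124
P_0 = D_1/(1+r)^1 + D_2/(1+r)^2 + D_3/(1+r)^3 + D_4/(1+r)^4 + D_5/(1+r)^5 + TV/(1+r)^5
    = 15425.74257 + 14509.36183 + 13647.41954 + 12836.68175 + 12074.10659 + 129129.39261 = 197622.70489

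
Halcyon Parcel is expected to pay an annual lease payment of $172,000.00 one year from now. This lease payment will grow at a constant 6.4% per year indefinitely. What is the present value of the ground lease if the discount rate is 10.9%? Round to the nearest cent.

$3822222.22

Growing perpetuity: P = D₁ / (r − g) = $172,000.0000 / (0.109 − 0.064) = $3,822,222.22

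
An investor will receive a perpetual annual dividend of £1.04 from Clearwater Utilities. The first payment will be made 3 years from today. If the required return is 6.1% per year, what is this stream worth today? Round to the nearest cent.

Value at end of year 2: C / r = £1.04 / 0.061 = £17.0492
Discount to today: PV = £17.0492 / (1 + 0.061)^2 = £17.0492 / 1.125721 = £15.15

£15.15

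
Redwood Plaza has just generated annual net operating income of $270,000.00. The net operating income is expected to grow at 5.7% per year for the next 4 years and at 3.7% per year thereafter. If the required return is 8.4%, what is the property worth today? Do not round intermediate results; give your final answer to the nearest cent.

$6399921.41

D_1 = 285390.00000
D_2 = 301657.23000
D_3 = 318851.69211
D_4 = 337026.23856
Terminal value at year 4: TV = D_4×(1+g_2)/(r−g_2) = 349496.20939/0.047 = 7436089.56143
P_0 = D_1/(1+r)^1 + D_2/(1+r)^2 + D_3/(1+r)^3 + D_4/(1+r)^4 + TV/(1+r)^4
    = 263274.90775 + 256717.32241 + 250323.07176 + 244088.08750 + 5385518.01566 = 6399921.40507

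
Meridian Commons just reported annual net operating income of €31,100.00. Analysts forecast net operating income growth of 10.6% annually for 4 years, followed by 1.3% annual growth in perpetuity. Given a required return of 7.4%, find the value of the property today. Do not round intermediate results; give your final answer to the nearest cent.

D_1 = 34396.60000
D_2 = 38042.63960
D_3 = 42075.15940
D_4 = 46535.12629
Terminal value at year 4: TV = D_4×(1+g_2)/(r−g_2) = 47140.08294/0.061 = 772788.24485
P_0 = D_1/(1+r)^1 + D_2/(1+r)^2 + D_3/(1+r)^3 + D_4/(1+r)^4 + TV/(1+r)^4
    = 32026.62942 + 32980.86792 + 33963.53810 + 34975.48709 + 580822.43314 = 714768.95566

€714768.96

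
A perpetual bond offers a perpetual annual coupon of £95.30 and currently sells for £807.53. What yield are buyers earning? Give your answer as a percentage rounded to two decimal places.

11.80%

P = C/r ⇒ r = C/P = £95.30/£807.53 = 0.118014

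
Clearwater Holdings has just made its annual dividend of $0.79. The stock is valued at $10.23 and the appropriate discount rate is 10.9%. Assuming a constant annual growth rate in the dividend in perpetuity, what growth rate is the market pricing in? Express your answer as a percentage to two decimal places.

P = D₀(1+g)/(r−g) ⇒ P(r−g) = D₀(1+g) ⇒ g(P+D₀) = P·r − D₀
g = (P·r − D₀)/(P + D₀) = ($10.23×0.109 − $0.79) / ($10.23 + $0.79) = 0.029498

2.95%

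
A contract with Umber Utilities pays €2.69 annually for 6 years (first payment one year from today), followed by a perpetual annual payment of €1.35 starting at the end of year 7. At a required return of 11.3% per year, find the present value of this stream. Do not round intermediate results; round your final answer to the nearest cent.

PV of 6-year annuity: €2.69 × [1 − (1+0.113)^−6] / 0.113 = 11.28247
Perpetuity value at year 6: €1.35 / 0.113 = 11.94690
PV of perpetuity: 11.94690 / (1+0.113)^6 = 6.28470
Total PV = 11.28247 + 6.28470 = 17.56717

€17.57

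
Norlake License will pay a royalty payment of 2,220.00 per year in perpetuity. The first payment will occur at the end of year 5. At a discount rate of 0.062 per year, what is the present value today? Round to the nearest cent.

Value at end of year 4: C / r = 2,220.00 / 0.062 = 35,806.4516
Discount to today: PV = 35,806.4516 / (1 + 0.062)^4 = 35,806.4516 / 1.272032 = 28,149.02

28149.02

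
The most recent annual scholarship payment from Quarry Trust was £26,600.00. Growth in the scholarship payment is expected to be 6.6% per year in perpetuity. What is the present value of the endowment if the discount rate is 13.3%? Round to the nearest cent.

D₁ = D₀ × (1 + g) = £26,600.00 × 1.066 = £28,355.6000
Growing perpetuity: P = D₁ / (r − g) = £28,355.6000 / (0.133 − 0.066) = £423,217.91

£423217.91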